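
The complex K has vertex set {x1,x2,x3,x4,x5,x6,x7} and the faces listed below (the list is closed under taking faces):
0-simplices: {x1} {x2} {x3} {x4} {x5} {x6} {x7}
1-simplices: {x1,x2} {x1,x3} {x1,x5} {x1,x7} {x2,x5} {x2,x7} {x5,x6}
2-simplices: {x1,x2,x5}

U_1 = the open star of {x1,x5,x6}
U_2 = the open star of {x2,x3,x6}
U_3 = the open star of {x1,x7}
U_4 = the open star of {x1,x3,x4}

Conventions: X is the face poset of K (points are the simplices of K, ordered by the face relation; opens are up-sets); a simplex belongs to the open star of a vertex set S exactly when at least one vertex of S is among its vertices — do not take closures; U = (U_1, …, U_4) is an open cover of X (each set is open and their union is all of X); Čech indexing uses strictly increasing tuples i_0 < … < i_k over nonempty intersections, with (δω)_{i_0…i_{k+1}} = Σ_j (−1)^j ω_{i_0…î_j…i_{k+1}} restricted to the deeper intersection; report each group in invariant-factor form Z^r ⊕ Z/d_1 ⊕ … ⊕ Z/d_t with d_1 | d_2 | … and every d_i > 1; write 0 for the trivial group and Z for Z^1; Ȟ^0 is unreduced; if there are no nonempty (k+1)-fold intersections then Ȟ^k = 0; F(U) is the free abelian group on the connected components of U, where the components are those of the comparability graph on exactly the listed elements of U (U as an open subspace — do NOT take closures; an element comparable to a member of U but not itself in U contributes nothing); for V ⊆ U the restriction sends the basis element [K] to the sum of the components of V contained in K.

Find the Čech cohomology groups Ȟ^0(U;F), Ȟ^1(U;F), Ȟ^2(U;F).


nonempty intersections:
  U1={{x1},{x5},{x6},{x1,x2},{x1,x3},{x1,x5},{x1,x7},{x2,x5},{x5,x6},{x1,x2,x5}} U2={{x2},{x3},{x6},{x1,x2},{x1,x3},{x2,x5},{x2,x7},{x5,x6},{x1,x2,x5}} U3={{x1},{x7},{x1,x2},{x1,x3},{x1,x5},{x1,x7},{x2,x7},{x1,x2,x5}} U4={{x1},{x3},{x4},{x1,x2},{x1,x3},{x1,x5},{x1,x7},{x1,x2,x5}}
  U12={{x6},{x1,x2},{x1,x3},{x2,x5},{x5,x6},{x1,x2,x5}} U13={{x1},{x1,x2},{x1,x3},{x1,x5},{x1,x7},{x1,x2,x5}} U14={{x1},{x1,x2},{x1,x3},{x1,x5},{x1,x7},{x1,x2,x5}} U23={{x1,x2},{x1,x3},{x2,x7},{x1,x2,x5}} U24={{x3},{x1,x2},{x1,x3},{x1,x2,x5}} U34={{x1},{x1,x2},{x1,x3},{x1,x5},{x1,x7},{x1,x2,x5}}
  U123={{x1,x2},{x1,x3},{x1,x2,x5}} U124={{x1,x2},{x1,x3},{x1,x2,x5}} U134={{x1},{x1,x2},{x1,x3},{x1,x5},{x1,x7},{x1,x2,x5}} U234={{x1,x2},{x1,x3},{x1,x2,x5}}
  U1234={{x1,x2},{x1,x3},{x1,x2,x5}}
components per intersection:
  U1: {{x1},{x5},{x6},{x1,x2},{x1,x3},{x1,x5},{x1,x7},{x2,x5},{x5,x6},{x1,x2,x5}}
  U2: {{x2},{x1,x2},{x2,x5},{x2,x7},{x1,x2,x5}} {{x3},{x1,x3}} {{x6},{x5,x6}}
  U3: {{x1},{x7},{x1,x2},{x1,x3},{x1,x5},{x1,x7},{x2,x7},{x1,x2,x5}}
  U4: {{x1},{x3},{x1,x2},{x1,x3},{x1,x5},{x1,x7},{x1,x2,x5}} {{x4}}
  U12: {{x6},{x5,x6}} {{x1,x2},{x2,x5},{x1,x2,x5}} {{x1,x3}}
  U13: {{x1},{x1,x2},{x1,x3},{x1,x5},{x1,x7},{x1,x2,x5}}
  U14: {{x1},{x1,x2},{x1,x3},{x1,x5},{x1,x7},{x1,x2,x5}}
  U23: {{x1,x2},{x1,x2,x5}} {{x1,x3}} {{x2,x7}}
  U24: {{x3},{x1,x3}} {{x1,x2},{x1,x2,x5}}
  U34: {{x1},{x1,x2},{x1,x3},{x1,x5},{x1,x7},{x1,x2,x5}}
  U123: {{x1,x2},{x1,x2,x5}} {{x1,x3}}
  U124: {{x1,x2},{x1,x2,x5}} {{x1,x3}}
  U134: {{x1},{x1,x2},{x1,x3},{x1,x5},{x1,x7},{x1,x2,x5}}
  U234: {{x1,x2},{x1,x2,x5}} {{x1,x3}}
  U1234: {{x1,x2},{x1,x2,x5}} {{x1,x3}}
C dims 7,11,7,2; δ0: rk 5, SNF 1^5; δ1: rk 5, SNF 1^5; δ2: rk 2, SNF 1^2
Ȟ^0: (7−5)−0=2 ⇒ Z^2
Ȟ^1: (11−5)−5=1 ⇒ Z
Ȟ^2: (7−2)−5=0 ⇒ 0

Ȟ^0(U;F) ≅ Z^2, Ȟ^1(U;F) ≅ Z, Ȟ^2(U;F) ≅ 0


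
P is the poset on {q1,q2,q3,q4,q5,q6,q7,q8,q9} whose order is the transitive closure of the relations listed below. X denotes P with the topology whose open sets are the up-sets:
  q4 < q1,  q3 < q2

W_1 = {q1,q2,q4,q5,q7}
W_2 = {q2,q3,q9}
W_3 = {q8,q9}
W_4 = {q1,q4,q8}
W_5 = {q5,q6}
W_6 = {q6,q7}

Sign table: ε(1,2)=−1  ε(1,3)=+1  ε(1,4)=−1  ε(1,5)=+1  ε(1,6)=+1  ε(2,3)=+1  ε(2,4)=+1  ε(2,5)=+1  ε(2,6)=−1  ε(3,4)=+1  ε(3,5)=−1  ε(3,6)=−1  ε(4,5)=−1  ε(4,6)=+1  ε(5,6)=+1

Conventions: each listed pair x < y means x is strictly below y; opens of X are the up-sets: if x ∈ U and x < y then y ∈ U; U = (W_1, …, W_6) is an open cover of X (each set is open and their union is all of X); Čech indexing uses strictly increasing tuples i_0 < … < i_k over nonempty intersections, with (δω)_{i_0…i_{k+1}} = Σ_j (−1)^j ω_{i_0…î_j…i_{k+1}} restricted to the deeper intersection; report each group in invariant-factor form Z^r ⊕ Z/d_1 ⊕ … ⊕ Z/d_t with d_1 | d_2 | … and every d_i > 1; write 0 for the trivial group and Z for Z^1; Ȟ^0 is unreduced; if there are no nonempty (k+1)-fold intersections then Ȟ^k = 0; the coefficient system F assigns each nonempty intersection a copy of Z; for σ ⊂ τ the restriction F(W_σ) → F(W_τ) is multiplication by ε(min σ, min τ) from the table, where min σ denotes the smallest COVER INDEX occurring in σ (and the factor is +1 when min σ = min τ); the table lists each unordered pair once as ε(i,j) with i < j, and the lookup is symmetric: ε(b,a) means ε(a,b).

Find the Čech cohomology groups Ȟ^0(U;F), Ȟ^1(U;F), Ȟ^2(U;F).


nerve simplices:
  W12={q2} W14={q1,q4} W15={q5} W16={q7} W23={q9} W34={q8} W56={q6}
C dims 6,7; δ0: rk 5, SNF 1^5
degree 0: 6−5−0 = 1 → Ȟ^0 ≅ Z
degree 1: 7−0−5 = 2 → Ȟ^1 ≅ Z^2
degree 2: 0−0−0 = 0 → Ȟ^2 ≅ 0

Ȟ^0(U;F) ≅ Z, Ȟ^1(U;F) ≅ Z^2 and Ȟ^2(U;F) ≅ 0


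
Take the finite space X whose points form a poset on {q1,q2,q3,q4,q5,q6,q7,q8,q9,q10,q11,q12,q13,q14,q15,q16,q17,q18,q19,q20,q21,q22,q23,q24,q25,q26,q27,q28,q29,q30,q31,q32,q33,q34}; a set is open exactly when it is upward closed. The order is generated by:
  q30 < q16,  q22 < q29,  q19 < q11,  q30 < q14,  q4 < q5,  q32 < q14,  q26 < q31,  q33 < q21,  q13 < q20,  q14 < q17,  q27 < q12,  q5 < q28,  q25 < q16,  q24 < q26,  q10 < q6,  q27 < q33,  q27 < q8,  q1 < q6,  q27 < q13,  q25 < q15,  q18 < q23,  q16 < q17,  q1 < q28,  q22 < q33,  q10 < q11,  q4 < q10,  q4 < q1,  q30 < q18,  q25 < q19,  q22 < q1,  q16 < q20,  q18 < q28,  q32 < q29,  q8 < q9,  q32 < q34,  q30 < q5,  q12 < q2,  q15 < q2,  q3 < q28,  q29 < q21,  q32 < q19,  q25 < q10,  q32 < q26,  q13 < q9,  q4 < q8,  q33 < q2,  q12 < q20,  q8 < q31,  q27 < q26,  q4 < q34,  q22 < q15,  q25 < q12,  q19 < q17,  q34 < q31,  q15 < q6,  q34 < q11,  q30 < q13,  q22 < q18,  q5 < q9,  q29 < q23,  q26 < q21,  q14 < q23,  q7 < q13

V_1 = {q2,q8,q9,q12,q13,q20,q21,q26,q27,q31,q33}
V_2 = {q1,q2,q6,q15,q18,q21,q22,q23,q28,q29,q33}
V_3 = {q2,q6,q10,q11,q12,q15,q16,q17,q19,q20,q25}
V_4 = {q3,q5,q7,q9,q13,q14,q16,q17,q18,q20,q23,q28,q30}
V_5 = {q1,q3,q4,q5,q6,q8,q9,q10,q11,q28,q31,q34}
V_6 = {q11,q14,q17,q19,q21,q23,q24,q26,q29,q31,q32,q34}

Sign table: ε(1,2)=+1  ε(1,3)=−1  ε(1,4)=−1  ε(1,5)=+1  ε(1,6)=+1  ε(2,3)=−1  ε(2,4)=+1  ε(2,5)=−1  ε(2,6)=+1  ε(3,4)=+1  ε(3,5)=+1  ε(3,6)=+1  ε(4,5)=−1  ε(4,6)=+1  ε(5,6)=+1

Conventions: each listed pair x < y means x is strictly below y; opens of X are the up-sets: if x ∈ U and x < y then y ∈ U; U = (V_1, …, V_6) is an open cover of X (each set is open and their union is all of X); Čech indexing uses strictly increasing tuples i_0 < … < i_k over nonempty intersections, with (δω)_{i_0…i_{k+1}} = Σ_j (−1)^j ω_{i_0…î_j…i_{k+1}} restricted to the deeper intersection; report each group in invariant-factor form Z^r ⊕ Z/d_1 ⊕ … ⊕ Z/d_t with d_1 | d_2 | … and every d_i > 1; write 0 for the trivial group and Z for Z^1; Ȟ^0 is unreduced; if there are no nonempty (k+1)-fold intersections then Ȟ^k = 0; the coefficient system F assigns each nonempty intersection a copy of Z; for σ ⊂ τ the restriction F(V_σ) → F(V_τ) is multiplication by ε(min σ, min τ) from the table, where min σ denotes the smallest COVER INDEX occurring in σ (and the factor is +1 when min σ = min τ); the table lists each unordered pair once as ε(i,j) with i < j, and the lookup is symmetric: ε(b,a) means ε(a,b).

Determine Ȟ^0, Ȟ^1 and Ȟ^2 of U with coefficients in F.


Ȟ^0 ≅ 0,  Ȟ^1 ≅ Z/2,  Ȟ^2 ≅ Z

nonempty intersections:
  V12={q2,q21,q33} V13={q2,q12,q20} V14={q9,q13,q20} V15={q8,q9,q31} V16={q21,q26,q31} V23={q2,q6,q15} V24={q18,q23,q28} V25={q1,q6,q28} V26={q21,q23,q29} V34={q16,q17,q20} V35={q6,q10,q11} V36={q11,q17,q19} V45={q3,q5,q9,q28} V46={q14,q17,q23} V56={q11,q31,q34}
  V123={q2} V126={q21} V134={q20} V145={q9} V156={q31} V235={q6} V245={q28} V246={q23} V346={q17} V356={q11}
C dims 6,15,10; δ0: rk 6, SNF 1^5·2; δ1: rk 9, SNF 1^9
Ȟ^0: (6−6)−0=0 ⇒ 0
Ȟ^1: (15−9)−6=0 plus torsion [2] ⇒ Z/2
Ȟ^2: (10−0)−9=1 ⇒ Z


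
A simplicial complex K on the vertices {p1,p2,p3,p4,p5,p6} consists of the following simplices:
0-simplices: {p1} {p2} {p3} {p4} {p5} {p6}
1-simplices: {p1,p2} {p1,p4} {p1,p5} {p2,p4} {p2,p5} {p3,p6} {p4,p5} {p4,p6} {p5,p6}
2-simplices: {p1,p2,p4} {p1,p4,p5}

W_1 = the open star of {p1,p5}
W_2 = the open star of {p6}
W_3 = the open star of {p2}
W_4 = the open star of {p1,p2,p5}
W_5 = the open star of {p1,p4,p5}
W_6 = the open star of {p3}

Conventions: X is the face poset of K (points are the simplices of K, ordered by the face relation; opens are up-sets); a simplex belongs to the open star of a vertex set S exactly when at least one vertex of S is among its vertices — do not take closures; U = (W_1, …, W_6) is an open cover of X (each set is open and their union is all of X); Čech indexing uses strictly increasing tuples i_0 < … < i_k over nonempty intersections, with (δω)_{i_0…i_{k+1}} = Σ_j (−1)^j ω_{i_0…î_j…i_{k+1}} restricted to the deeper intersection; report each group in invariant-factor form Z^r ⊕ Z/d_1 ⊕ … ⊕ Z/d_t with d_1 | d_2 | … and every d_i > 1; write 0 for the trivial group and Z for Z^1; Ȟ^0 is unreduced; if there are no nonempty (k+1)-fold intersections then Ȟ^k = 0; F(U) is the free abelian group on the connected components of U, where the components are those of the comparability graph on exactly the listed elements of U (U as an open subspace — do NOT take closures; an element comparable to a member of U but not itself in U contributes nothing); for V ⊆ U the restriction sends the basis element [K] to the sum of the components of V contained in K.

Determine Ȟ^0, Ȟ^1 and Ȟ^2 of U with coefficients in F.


nonempty intersections:
  W1={{p1},{p5},{p1,p2},{p1,p4},{p1,p5},{p2,p5},{p4,p5},{p5,p6},{p1,p2,p4},{p1,p4,p5}} W2={{p6},{p3,p6},{p4,p6},{p5,p6}} W3={{p2},{p1,p2},{p2,p4},{p2,p5},{p1,p2,p4}} W4={{p1},{p2},{p5},{p1,p2},{p1,p4},{p1,p5},{p2,p4},{p2,p5},{p4,p5},{p5,p6},{p1,p2,p4},{p1,p4,p5}} W5={{p1},{p4},{p5},{p1,p2},{p1,p4},{p1,p5},{p2,p4},{p2,p5},{p4,p5},{p4,p6},{p5,p6},{p1,p2,p4},{p1,p4,p5}} W6={{p3},{p3,p6}}
  W12={{p5,p6}} W13={{p1,p2},{p2,p5},{p1,p2,p4}} W14={{p1},{p5},{p1,p2},{p1,p4},{p1,p5},{p2,p5},{p4,p5},{p5,p6},{p1,p2,p4},{p1,p4,p5}} W15={{p1},{p5},{p1,p2},{p1,p4},{p1,p5},{p2,p5},{p4,p5},{p5,p6},{p1,p2,p4},{p1,p4,p5}} W24={{p5,p6}} W25={{p4,p6},{p5,p6}} W26={{p3,p6}} W34={{p2},{p1,p2},{p2,p4},{p2,p5},{p1,p2,p4}} W35={{p1,p2},{p2,p4},{p2,p5},{p1,p2,p4}} W45={{p1},{p5},{p1,p2},{p1,p4},{p1,p5},{p2,p4},{p2,p5},{p4,p5},{p5,p6},{p1,p2,p4},{p1,p4,p5}}
  W124={{p5,p6}} W125={{p5,p6}} W134={{p1,p2},{p2,p5},{p1,p2,p4}} W135={{p1,p2},{p2,p5},{p1,p2,p4}} W145={{p1},{p5},{p1,p2},{p1,p4},{p1,p5},{p2,p5},{p4,p5},{p5,p6},{p1,p2,p4},{p1,p4,p5}} W245={{p5,p6}} W345={{p1,p2},{p2,p4},{p2,p5},{p1,p2,p4}}
  W1245={{p5,p6}} W1345={{p1,p2},{p2,p5},{p1,p2,p4}}
components per intersection:
  W1: {{p1},{p5},{p1,p2},{p1,p4},{p1,p5},{p2,p5},{p4,p5},{p5,p6},{p1,p2,p4},{p1,p4,p5}}
  W2: {{p6},{p3,p6},{p4,p6},{p5,p6}}
  W3: {{p2},{p1,p2},{p2,p4},{p2,p5},{p1,p2,p4}}
  W4: {{p1},{p2},{p5},{p1,p2},{p1,p4},{p1,p5},{p2,p4},{p2,p5},{p4,p5},{p5,p6},{p1,p2,p4},{p1,p4,p5}}
  W5: {{p1},{p4},{p5},{p1,p2},{p1,p4},{p1,p5},{p2,p4},{p2,p5},{p4,p5},{p4,p6},{p5,p6},{p1,p2,p4},{p1,p4,p5}}
  W6: {{p3},{p3,p6}}
  W12: {{p5,p6}}
  W13: {{p1,p2},{p1,p2,p4}} {{p2,p5}}
  W14: {{p1},{p5},{p1,p2},{p1,p4},{p1,p5},{p2,p5},{p4,p5},{p5,p6},{p1,p2,p4},{p1,p4,p5}}
  W15: {{p1},{p5},{p1,p2},{p1,p4},{p1,p5},{p2,p5},{p4,p5},{p5,p6},{p1,p2,p4},{p1,p4,p5}}
  W24: {{p5,p6}}
  W25: {{p4,p6}} {{p5,p6}}
  W26: {{p3,p6}}
  W34: {{p2},{p1,p2},{p2,p4},{p2,p5},{p1,p2,p4}}
  W35: {{p1,p2},{p2,p4},{p1,p2,p4}} {{p2,p5}}
  W45: {{p1},{p5},{p1,p2},{p1,p4},{p1,p5},{p2,p4},{p2,p5},{p4,p5},{p5,p6},{p1,p2,p4},{p1,p4,p5}}
  W124: {{p5,p6}}
  W125: {{p5,p6}}
  W134: {{p1,p2},{p1,p2,p4}} {{p2,p5}}
  W135: {{p1,p2},{p1,p2,p4}} {{p2,p5}}
  W145: {{p1},{p5},{p1,p2},{p1,p4},{p1,p5},{p2,p5},{p4,p5},{p5,p6},{p1,p2,p4},{p1,p4,p5}}
  W245: {{p5,p6}}
  W345: {{p1,p2},{p2,p4},{p1,p2,p4}} {{p2,p5}}
  W1245: {{p5,p6}}
  W1345: {{p1,p2},{p1,p2,p4}} {{p2,p5}}
C dims 6,13,10,3; δ0: rk 5, SNF 1^5; δ1: rk 7, SNF 1^7; δ2: rk 3, SNF 1^3
Ȟ^0: (6−5)−0=1 ⇒ Z
Ȟ^1: (13−7)−5=1 ⇒ Z
Ȟ^2: (10−3)−7=0 ⇒ 0

Ȟ^0 = Z, Ȟ^1 = Z and Ȟ^2 = 0


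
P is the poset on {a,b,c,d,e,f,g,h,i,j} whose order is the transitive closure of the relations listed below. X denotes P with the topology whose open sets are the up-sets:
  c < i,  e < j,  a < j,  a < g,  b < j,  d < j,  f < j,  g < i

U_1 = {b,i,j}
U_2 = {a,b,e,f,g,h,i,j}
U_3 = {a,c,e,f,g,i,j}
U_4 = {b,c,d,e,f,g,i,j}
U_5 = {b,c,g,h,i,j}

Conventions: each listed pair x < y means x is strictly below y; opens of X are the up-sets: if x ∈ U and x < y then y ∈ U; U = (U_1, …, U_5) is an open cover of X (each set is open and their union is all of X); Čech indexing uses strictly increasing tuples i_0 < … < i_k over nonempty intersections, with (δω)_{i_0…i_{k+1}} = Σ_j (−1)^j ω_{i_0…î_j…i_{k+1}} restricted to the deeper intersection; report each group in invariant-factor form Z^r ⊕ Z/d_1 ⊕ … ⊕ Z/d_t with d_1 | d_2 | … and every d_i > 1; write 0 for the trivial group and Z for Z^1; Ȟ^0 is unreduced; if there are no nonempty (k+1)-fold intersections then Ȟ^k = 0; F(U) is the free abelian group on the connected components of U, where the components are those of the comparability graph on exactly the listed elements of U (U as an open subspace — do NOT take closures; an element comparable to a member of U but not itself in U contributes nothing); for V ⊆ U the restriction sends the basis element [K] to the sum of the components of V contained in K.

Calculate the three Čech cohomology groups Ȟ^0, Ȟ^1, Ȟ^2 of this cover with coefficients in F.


Ȟ^0(U;F) ≅ Z^2; Ȟ^1(U;F) ≅ 0; Ȟ^2(U;F) ≅ 0

cover nerve:
  U12={b,i,j} U13={i,j} U14={b,i,j} U15={b,i,j} U23={a,e,f,g,i,j} U24={b,e,f,g,i,j} U25={b,g,h,i,j} U34={c,e,f,g,i,j} U35={c,g,i,j} U45={b,c,g,i,j}
  U123={i,j} U124={b,i,j} U125={b,i,j} U134={i,j} U135={i,j} U145={b,i,j} U234={e,f,g,i,j} U235={g,i,j} U245={b,g,i,j} U345={c,g,i,j}
  U1234={i,j} U1235={i,j} U1245={b,i,j} U1345={i,j} U2345={g,i,j}
  U12345={i,j}
components per intersection:
  U1: {b,j} {i}
  U2: {a,b,e,f,g,i,j} {h}
  U3: {a,c,e,f,g,i,j}
  U4: {b,d,e,f,j} {c,g,i}
  U5: {b,j} {c,g,i} {h}
  U12: {b,j} {i}
  U13: {i} {j}
  U14: {b,j} {i}
  U15: {b,j} {i}
  U23: {a,e,f,g,i,j}
  U24: {b,e,f,j} {g,i}
  U25: {b,j} {g,i} {h}
  U34: {c,g,i} {e,f,j}
  U35: {c,g,i} {j}
  U45: {b,j} {c,g,i}
  U123: {i} {j}
  U124: {b,j} {i}
  U125: {b,j} {i}
  U134: {i} {j}
  U135: {i} {j}
  U145: {b,j} {i}
  U234: {e,f,j} {g,i}
  U235: {g,i} {j}
  U245: {b,j} {g,i}
  U345: {c,g,i} {j}
  U1234: {i} {j}
  U1235: {i} {j}
  U1245: {b,j} {i}
  U1345: {i} {j}
  U2345: {g,i} {j}
  U12345: {i} {j}
C dims 10,20,20,10; δ0: rk 8, SNF 1^8; δ1: rk 12, SNF 1^12; δ2: rk 8, SNF 1^8
Ȟ^0: (10−8)−0=2 ⇒ Z^2
Ȟ^1: (20−12)−8=0 ⇒ 0
Ȟ^2: (20−8)−12=0 ⇒ 0


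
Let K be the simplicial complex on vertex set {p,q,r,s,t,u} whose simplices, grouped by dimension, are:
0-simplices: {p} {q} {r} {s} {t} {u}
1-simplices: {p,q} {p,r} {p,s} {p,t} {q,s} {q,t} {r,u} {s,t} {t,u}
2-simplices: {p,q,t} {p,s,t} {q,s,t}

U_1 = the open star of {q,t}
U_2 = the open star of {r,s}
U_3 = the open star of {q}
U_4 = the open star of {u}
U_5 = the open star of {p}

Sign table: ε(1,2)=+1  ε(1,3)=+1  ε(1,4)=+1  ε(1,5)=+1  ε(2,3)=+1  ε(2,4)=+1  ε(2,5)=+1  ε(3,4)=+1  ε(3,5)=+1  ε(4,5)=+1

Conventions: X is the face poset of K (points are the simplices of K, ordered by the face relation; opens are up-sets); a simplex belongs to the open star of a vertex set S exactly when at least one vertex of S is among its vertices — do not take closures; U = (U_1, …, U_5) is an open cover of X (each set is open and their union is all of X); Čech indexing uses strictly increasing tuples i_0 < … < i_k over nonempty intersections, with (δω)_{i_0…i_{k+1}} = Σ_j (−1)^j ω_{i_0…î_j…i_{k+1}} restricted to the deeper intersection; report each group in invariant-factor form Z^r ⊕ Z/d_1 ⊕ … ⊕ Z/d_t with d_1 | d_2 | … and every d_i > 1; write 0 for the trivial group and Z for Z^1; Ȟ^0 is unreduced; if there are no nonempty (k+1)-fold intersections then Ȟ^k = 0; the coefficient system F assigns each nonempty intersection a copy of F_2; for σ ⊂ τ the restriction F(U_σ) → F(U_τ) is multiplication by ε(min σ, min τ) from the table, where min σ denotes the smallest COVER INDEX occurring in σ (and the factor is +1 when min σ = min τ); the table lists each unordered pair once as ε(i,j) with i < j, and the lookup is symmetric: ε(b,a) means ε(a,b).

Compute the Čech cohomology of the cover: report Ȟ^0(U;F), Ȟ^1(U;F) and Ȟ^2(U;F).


Ȟ^0 ≅ Z/2,  Ȟ^1 ≅ Z/2,  Ȟ^2 ≅ 0

nonempty overlaps:
  U1={{q},{t},{p,q},{p,t},{q,s},{q,t},{s,t},{t,u},{p,q,t},{p,s,t},{q,s,t}} U2={{r},{s},{p,r},{p,s},{q,s},{r,u},{s,t},{p,s,t},{q,s,t}} U3={{q},{p,q},{q,s},{q,t},{p,q,t},{q,s,t}} U4={{u},{r,u},{t,u}} U5={{p},{p,q},{p,r},{p,s},{p,t},{p,q,t},{p,s,t}}
  U12={{q,s},{s,t},{p,s,t},{q,s,t}} U13={{q},{p,q},{q,s},{q,t},{p,q,t},{q,s,t}} U14={{t,u}} U15={{p,q},{p,t},{p,q,t},{p,s,t}} U23={{q,s},{q,s,t}} U24={{r,u}} U25={{p,r},{p,s},{p,s,t}} U35={{p,q},{p,q,t}}
  U123={{q,s},{q,s,t}} U125={{p,s,t}} U135={{p,q},{p,q,t}}
C dims 5,8,3; δ0: rk_F2 4; δ1: rk_F2 3
degree 0: 5−4−0 = 1 → Ȟ^0 ≅ Z/2
degree 1: 8−3−4 = 1 → Ȟ^1 ≅ Z/2
degree 2: 3−0−3 = 0 → Ȟ^2 ≅ 0


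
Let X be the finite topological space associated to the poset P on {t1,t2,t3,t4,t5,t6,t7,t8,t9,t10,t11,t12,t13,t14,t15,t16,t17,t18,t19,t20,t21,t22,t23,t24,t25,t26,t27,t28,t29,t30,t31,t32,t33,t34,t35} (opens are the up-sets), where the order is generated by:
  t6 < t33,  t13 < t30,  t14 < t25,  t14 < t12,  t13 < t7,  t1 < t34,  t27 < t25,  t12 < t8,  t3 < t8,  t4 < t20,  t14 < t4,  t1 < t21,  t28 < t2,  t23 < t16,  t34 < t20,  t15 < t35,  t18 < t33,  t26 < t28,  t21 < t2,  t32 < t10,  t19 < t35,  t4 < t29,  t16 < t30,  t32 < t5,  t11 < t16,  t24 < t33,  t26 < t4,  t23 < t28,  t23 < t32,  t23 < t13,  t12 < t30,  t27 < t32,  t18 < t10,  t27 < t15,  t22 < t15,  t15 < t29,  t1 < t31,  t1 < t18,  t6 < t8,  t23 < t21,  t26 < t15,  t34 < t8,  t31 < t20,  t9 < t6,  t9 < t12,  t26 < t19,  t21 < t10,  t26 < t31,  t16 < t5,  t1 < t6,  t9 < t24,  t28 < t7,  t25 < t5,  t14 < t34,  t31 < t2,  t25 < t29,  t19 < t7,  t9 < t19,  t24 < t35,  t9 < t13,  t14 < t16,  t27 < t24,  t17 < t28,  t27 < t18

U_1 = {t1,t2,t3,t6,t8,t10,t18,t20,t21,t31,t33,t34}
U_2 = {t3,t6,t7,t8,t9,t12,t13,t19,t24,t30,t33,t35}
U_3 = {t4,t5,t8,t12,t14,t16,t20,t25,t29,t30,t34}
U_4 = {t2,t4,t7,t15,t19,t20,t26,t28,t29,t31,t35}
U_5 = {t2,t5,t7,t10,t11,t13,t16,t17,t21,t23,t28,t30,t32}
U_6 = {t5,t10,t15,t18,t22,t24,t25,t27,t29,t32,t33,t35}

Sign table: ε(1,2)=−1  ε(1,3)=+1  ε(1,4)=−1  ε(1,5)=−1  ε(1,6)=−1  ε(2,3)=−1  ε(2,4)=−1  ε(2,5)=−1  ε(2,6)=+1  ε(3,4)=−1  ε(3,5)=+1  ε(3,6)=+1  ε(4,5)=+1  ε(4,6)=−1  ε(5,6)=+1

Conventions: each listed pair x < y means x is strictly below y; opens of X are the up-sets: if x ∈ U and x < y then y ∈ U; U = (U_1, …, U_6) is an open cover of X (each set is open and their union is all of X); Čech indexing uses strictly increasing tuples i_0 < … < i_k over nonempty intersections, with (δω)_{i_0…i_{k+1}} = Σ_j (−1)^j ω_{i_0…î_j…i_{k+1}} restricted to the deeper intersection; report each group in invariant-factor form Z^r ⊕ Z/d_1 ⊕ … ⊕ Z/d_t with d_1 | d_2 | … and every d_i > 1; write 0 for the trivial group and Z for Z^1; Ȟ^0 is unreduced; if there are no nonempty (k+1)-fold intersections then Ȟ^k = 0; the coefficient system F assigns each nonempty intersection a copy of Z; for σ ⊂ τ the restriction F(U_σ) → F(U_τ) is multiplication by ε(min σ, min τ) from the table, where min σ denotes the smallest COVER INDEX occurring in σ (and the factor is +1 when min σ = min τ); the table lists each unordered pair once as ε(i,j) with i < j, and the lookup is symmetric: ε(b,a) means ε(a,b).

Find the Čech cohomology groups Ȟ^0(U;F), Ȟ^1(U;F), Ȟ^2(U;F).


cover nerve:
  U12={t3,t6,t8,t33} U13={t8,t20,t34} U14={t2,t20,t31} U15={t2,t10,t21} U16={t10,t18,t33} U23={t8,t12,t30} U24={t7,t19,t35} U25={t7,t13,t30} U26={t24,t33,t35} U34={t4,t20,t29} U35={t5,t16,t30} U36={t5,t25,t29} U45={t2,t7,t28} U46={t15,t29,t35} U56={t5,t10,t32}
  U123={t8} U126={t33} U134={t20} U145={t2} U156={t10} U235={t30} U245={t7} U246={t35} U346={t29} U356={t5}
C dims 6,15,10; δ0: rk 6, SNF 1^5·2; δ1: rk 9, SNF 1^9
Ȟ^0: (6−6)−0=0 ⇒ 0
Ȟ^1: (15−9)−6=0 plus torsion [2] ⇒ Z/2
Ȟ^2: (10−0)−9=1 ⇒ Z

Ȟ^0 ≅ 0, Ȟ^1 ≅ Z/2, Ȟ^2 ≅ Z


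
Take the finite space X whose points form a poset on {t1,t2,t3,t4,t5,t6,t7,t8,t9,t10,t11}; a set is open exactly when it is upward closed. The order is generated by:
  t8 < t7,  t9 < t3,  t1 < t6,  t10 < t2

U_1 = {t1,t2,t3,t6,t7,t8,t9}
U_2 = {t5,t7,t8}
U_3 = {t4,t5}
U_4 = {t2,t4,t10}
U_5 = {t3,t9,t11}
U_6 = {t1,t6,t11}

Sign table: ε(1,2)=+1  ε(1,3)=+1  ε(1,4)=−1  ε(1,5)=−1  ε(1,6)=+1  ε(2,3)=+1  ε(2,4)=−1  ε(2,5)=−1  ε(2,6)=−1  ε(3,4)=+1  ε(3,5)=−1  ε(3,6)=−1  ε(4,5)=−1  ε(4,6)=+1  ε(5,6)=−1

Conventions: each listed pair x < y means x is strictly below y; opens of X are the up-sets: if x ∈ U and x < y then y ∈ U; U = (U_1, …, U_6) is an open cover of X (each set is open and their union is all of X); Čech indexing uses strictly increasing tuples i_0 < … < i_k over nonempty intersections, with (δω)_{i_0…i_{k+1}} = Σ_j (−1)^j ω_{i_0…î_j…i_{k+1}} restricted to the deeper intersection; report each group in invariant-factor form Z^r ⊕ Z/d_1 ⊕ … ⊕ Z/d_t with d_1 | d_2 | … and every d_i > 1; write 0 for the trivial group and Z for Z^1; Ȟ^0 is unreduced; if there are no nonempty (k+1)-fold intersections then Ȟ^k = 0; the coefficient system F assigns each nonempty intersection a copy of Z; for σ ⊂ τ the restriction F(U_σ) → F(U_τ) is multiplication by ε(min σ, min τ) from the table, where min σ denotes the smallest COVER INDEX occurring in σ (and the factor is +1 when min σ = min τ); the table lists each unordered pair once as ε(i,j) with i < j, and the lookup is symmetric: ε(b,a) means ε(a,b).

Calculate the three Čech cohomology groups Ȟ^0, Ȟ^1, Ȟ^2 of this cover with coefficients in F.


Ȟ^0(U;F) ≅ 0,  Ȟ^1(U;F) ≅ Z ⊕ Z/2,  Ȟ^2(U;F) ≅ 0

nonempty overlaps:
  U12={t7,t8} U14={t2} U15={t3,t9} U16={t1,t6} U23={t5} U34={t4} U56={t11}
C dims 6,7; δ0: rk 6, SNF 1^5·2
degree 0: 6−6−0 = 0 → Ȟ^0 ≅ 0
degree 1: 7−0−6 = 1 plus torsion [2] → Ȟ^1 ≅ Z ⊕ Z/2
degree 2: 0−0−0 = 0 → Ȟ^2 ≅ 0


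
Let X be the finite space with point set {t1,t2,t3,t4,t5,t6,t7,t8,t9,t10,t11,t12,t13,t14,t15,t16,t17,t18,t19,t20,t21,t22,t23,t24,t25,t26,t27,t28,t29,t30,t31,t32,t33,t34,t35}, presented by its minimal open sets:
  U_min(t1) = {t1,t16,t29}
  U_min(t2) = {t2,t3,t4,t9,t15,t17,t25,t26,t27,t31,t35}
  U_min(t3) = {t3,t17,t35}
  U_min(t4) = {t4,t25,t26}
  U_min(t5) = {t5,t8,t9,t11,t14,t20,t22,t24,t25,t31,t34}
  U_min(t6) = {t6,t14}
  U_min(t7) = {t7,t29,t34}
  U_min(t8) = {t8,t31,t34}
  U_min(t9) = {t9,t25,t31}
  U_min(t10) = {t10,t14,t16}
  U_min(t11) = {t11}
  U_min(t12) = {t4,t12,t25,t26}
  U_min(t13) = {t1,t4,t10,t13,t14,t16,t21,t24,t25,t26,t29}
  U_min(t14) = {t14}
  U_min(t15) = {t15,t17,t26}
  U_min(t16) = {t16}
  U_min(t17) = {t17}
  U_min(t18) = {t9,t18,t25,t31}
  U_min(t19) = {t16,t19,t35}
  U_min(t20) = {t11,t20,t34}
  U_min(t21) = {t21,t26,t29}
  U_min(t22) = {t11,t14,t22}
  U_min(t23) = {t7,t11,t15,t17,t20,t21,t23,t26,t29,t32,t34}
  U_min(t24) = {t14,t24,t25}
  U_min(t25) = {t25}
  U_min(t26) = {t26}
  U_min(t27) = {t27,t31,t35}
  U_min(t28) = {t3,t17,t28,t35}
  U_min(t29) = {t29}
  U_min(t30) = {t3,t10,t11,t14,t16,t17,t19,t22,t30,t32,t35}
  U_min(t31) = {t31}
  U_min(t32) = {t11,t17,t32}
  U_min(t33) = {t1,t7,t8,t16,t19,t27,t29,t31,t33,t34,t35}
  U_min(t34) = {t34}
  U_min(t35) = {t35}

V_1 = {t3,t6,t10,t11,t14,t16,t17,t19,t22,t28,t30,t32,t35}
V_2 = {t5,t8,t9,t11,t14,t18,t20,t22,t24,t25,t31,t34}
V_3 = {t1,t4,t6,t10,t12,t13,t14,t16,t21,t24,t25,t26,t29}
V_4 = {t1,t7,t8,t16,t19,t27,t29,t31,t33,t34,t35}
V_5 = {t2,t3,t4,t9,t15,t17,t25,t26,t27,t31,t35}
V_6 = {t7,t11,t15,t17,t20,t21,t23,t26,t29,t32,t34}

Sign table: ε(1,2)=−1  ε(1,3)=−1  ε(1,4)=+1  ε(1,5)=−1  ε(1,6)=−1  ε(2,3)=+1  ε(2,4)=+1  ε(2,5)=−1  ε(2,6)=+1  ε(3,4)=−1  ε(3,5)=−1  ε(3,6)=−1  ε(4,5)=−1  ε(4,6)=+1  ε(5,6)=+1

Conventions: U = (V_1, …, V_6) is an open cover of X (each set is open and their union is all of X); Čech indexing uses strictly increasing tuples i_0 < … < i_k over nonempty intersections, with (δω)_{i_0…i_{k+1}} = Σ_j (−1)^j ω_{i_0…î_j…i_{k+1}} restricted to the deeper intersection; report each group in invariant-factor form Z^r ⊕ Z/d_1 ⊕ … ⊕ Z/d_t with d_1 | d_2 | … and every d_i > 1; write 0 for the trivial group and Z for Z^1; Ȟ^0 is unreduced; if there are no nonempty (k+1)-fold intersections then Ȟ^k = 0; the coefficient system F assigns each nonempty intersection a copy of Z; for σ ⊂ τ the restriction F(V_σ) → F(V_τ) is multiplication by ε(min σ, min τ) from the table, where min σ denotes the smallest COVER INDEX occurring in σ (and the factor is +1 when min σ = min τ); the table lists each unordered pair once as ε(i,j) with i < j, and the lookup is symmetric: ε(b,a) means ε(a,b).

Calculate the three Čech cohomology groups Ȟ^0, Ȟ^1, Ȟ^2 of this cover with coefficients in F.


nonempty intersections:
  V12={t11,t14,t22} V13={t6,t10,t14,t16} V14={t16,t19,t35} V15={t3,t17,t35} V16={t11,t17,t32} V23={t14,t24,t25} V24={t8,t31,t34} V25={t9,t25,t31} V26={t11,t20,t34} V34={t1,t16,t29} V35={t4,t25,t26} V36={t21,t26,t29} V45={t27,t31,t35} V46={t7,t29,t34} V56={t15,t17,t26}
  V123={t14} V126={t11} V134={t16} V145={t35} V156={t17} V235={t25} V245={t31} V246={t34} V346={t29} V356={t26}
C dims 6,15,10; δ0: rk 6, SNF 1^5·2; δ1: rk 9, SNF 1^9
Ȟ^0: (6−6)−0=0 ⇒ 0
Ȟ^1: (15−9)−6=0 plus torsion [2] ⇒ Z/2
Ȟ^2: (10−0)−9=1 ⇒ Z

Ȟ^0 ≅ 0, Ȟ^1 ≅ Z/2 and Ȟ^2 ≅ Z


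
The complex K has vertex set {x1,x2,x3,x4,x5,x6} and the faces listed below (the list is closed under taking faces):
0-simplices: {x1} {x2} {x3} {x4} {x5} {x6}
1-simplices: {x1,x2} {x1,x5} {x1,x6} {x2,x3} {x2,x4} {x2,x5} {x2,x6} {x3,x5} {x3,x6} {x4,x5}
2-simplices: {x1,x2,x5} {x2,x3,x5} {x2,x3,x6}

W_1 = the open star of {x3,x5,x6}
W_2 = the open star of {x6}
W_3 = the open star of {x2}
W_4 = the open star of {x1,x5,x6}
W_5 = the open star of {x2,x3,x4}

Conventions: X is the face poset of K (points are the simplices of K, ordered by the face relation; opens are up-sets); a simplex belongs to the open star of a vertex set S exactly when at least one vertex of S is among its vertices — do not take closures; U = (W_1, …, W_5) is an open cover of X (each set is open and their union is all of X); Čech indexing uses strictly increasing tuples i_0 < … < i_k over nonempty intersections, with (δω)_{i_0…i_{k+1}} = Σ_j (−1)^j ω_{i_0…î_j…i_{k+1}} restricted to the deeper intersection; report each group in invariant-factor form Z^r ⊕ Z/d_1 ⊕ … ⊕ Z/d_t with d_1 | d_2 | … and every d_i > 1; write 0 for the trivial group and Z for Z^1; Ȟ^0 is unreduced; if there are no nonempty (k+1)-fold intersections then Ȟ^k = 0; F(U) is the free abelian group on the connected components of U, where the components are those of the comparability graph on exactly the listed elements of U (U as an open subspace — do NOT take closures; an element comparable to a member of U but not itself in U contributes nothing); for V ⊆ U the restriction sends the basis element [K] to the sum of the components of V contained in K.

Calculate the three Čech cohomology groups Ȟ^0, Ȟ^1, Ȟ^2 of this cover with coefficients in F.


intersection data:
  W1={{x3},{x5},{x6},{x1,x5},{x1,x6},{x2,x3},{x2,x5},{x2,x6},{x3,x5},{x3,x6},{x4,x5},{x1,x2,x5},{x2,x3,x5},{x2,x3,x6}} W2={{x6},{x1,x6},{x2,x6},{x3,x6},{x2,x3,x6}} W3={{x2},{x1,x2},{x2,x3},{x2,x4},{x2,x5},{x2,x6},{x1,x2,x5},{x2,x3,x5},{x2,x3,x6}} W4={{x1},{x5},{x6},{x1,x2},{x1,x5},{x1,x6},{x2,x5},{x2,x6},{x3,x5},{x3,x6},{x4,x5},{x1,x2,x5},{x2,x3,x5},{x2,x3,x6}} W5={{x2},{x3},{x4},{x1,x2},{x2,x3},{x2,x4},{x2,x5},{x2,x6},{x3,x5},{x3,x6},{x4,x5},{x1,x2,x5},{x2,x3,x5},{x2,x3,x6}}
  W12={{x6},{x1,x6},{x2,x6},{x3,x6},{x2,x3,x6}} W13={{x2,x3},{x2,x5},{x2,x6},{x1,x2,x5},{x2,x3,x5},{x2,x3,x6}} W14={{x5},{x6},{x1,x5},{x1,x6},{x2,x5},{x2,x6},{x3,x5},{x3,x6},{x4,x5},{x1,x2,x5},{x2,x3,x5},{x2,x3,x6}} W15={{x3},{x2,x3},{x2,x5},{x2,x6},{x3,x5},{x3,x6},{x4,x5},{x1,x2,x5},{x2,x3,x5},{x2,x3,x6}} W23={{x2,x6},{x2,x3,x6}} W24={{x6},{x1,x6},{x2,x6},{x3,x6},{x2,x3,x6}} W25={{x2,x6},{x3,x6},{x2,x3,x6}} W34={{x1,x2},{x2,x5},{x2,x6},{x1,x2,x5},{x2,x3,x5},{x2,x3,x6}} W35={{x2},{x1,x2},{x2,x3},{x2,x4},{x2,x5},{x2,x6},{x1,x2,x5},{x2,x3,x5},{x2,x3,x6}} W45={{x1,x2},{x2,x5},{x2,x6},{x3,x5},{x3,x6},{x4,x5},{x1,x2,x5},{x2,x3,x5},{x2,x3,x6}}
  W123={{x2,x6},{x2,x3,x6}} W124={{x6},{x1,x6},{x2,x6},{x3,x6},{x2,x3,x6}} W125={{x2,x6},{x3,x6},{x2,x3,x6}} W134={{x2,x5},{x2,x6},{x1,x2,x5},{x2,x3,x5},{x2,x3,x6}} W135={{x2,x3},{x2,x5},{x2,x6},{x1,x2,x5},{x2,x3,x5},{x2,x3,x6}} W145={{x2,x5},{x2,x6},{x3,x5},{x3,x6},{x4,x5},{x1,x2,x5},{x2,x3,x5},{x2,x3,x6}} W234={{x2,x6},{x2,x3,x6}} W235={{x2,x6},{x2,x3,x6}} W245={{x2,x6},{x3,x6},{x2,x3,x6}} W345={{x1,x2},{x2,x5},{x2,x6},{x1,x2,x5},{x2,x3,x5},{x2,x3,x6}}
  W1234={{x2,x6},{x2,x3,x6}} W1235={{x2,x6},{x2,x3,x6}} W1245={{x2,x6},{x3,x6},{x2,x3,x6}} W1345={{x2,x5},{x2,x6},{x1,x2,x5},{x2,x3,x5},{x2,x3,x6}} W2345={{x2,x6},{x2,x3,x6}}
  W12345={{x2,x6},{x2,x3,x6}}
components per intersection:
  W1: {{x3},{x5},{x6},{x1,x5},{x1,x6},{x2,x3},{x2,x5},{x2,x6},{x3,x5},{x3,x6},{x4,x5},{x1,x2,x5},{x2,x3,x5},{x2,x3,x6}}
  W2: {{x6},{x1,x6},{x2,x6},{x3,x6},{x2,x3,x6}}
  W3: {{x2},{x1,x2},{x2,x3},{x2,x4},{x2,x5},{x2,x6},{x1,x2,x5},{x2,x3,x5},{x2,x3,x6}}
  W4: {{x1},{x5},{x6},{x1,x2},{x1,x5},{x1,x6},{x2,x5},{x2,x6},{x3,x5},{x3,x6},{x4,x5},{x1,x2,x5},{x2,x3,x5},{x2,x3,x6}}
  W5: {{x2},{x3},{x4},{x1,x2},{x2,x3},{x2,x4},{x2,x5},{x2,x6},{x3,x5},{x3,x6},{x4,x5},{x1,x2,x5},{x2,x3,x5},{x2,x3,x6}}
  W12: {{x6},{x1,x6},{x2,x6},{x3,x6},{x2,x3,x6}}
  W13: {{x2,x3},{x2,x5},{x2,x6},{x1,x2,x5},{x2,x3,x5},{x2,x3,x6}}
  W14: {{x5},{x1,x5},{x2,x5},{x3,x5},{x4,x5},{x1,x2,x5},{x2,x3,x5}} {{x6},{x1,x6},{x2,x6},{x3,x6},{x2,x3,x6}}
  W15: {{x3},{x2,x3},{x2,x5},{x2,x6},{x3,x5},{x3,x6},{x1,x2,x5},{x2,x3,x5},{x2,x3,x6}} {{x4,x5}}
  W23: {{x2,x6},{x2,x3,x6}}
  W24: {{x6},{x1,x6},{x2,x6},{x3,x6},{x2,x3,x6}}
  W25: {{x2,x6},{x3,x6},{x2,x3,x6}}
  W34: {{x1,x2},{x2,x5},{x1,x2,x5},{x2,x3,x5}} {{x2,x6},{x2,x3,x6}}
  W35: {{x2},{x1,x2},{x2,x3},{x2,x4},{x2,x5},{x2,x6},{x1,x2,x5},{x2,x3,x5},{x2,x3,x6}}
  W45: {{x1,x2},{x2,x5},{x3,x5},{x1,x2,x5},{x2,x3,x5}} {{x2,x6},{x3,x6},{x2,x3,x6}} {{x4,x5}}
  W123: {{x2,x6},{x2,x3,x6}}
  W124: {{x6},{x1,x6},{x2,x6},{x3,x6},{x2,x3,x6}}
  W125: {{x2,x6},{x3,x6},{x2,x3,x6}}
  W134: {{x2,x5},{x1,x2,x5},{x2,x3,x5}} {{x2,x6},{x2,x3,x6}}
  W135: {{x2,x3},{x2,x5},{x2,x6},{x1,x2,x5},{x2,x3,x5},{x2,x3,x6}}
  W145: {{x2,x5},{x3,x5},{x1,x2,x5},{x2,x3,x5}} {{x2,x6},{x3,x6},{x2,x3,x6}} {{x4,x5}}
  W234: {{x2,x6},{x2,x3,x6}}
  W235: {{x2,x6},{x2,x3,x6}}
  W245: {{x2,x6},{x3,x6},{x2,x3,x6}}
  W345: {{x1,x2},{x2,x5},{x1,x2,x5},{x2,x3,x5}} {{x2,x6},{x2,x3,x6}}
  W1234: {{x2,x6},{x2,x3,x6}}
  W1235: {{x2,x6},{x2,x3,x6}}
  W1245: {{x2,x6},{x3,x6},{x2,x3,x6}}
  W1345: {{x2,x5},{x1,x2,x5},{x2,x3,x5}} {{x2,x6},{x2,x3,x6}}
  W2345: {{x2,x6},{x2,x3,x6}}
  W12345: {{x2,x6},{x2,x3,x6}}
C dims 5,15,14,6; δ0: rk 4, SNF 1^4; δ1: rk 9, SNF 1^9; δ2: rk 5, SNF 1^5
Ȟ^0 = (5 − 4) − 0 = 1, so Ȟ^0 ≅ Z
Ȟ^1 = (15 − 9) − 4 = 2, so Ȟ^1 ≅ Z^2
Ȟ^2 = (14 − 5) − 9 = 0, so Ȟ^2 ≅ 0

Ȟ^0 ≅ Z, Ȟ^1 ≅ Z^2 and Ȟ^2 ≅ 0


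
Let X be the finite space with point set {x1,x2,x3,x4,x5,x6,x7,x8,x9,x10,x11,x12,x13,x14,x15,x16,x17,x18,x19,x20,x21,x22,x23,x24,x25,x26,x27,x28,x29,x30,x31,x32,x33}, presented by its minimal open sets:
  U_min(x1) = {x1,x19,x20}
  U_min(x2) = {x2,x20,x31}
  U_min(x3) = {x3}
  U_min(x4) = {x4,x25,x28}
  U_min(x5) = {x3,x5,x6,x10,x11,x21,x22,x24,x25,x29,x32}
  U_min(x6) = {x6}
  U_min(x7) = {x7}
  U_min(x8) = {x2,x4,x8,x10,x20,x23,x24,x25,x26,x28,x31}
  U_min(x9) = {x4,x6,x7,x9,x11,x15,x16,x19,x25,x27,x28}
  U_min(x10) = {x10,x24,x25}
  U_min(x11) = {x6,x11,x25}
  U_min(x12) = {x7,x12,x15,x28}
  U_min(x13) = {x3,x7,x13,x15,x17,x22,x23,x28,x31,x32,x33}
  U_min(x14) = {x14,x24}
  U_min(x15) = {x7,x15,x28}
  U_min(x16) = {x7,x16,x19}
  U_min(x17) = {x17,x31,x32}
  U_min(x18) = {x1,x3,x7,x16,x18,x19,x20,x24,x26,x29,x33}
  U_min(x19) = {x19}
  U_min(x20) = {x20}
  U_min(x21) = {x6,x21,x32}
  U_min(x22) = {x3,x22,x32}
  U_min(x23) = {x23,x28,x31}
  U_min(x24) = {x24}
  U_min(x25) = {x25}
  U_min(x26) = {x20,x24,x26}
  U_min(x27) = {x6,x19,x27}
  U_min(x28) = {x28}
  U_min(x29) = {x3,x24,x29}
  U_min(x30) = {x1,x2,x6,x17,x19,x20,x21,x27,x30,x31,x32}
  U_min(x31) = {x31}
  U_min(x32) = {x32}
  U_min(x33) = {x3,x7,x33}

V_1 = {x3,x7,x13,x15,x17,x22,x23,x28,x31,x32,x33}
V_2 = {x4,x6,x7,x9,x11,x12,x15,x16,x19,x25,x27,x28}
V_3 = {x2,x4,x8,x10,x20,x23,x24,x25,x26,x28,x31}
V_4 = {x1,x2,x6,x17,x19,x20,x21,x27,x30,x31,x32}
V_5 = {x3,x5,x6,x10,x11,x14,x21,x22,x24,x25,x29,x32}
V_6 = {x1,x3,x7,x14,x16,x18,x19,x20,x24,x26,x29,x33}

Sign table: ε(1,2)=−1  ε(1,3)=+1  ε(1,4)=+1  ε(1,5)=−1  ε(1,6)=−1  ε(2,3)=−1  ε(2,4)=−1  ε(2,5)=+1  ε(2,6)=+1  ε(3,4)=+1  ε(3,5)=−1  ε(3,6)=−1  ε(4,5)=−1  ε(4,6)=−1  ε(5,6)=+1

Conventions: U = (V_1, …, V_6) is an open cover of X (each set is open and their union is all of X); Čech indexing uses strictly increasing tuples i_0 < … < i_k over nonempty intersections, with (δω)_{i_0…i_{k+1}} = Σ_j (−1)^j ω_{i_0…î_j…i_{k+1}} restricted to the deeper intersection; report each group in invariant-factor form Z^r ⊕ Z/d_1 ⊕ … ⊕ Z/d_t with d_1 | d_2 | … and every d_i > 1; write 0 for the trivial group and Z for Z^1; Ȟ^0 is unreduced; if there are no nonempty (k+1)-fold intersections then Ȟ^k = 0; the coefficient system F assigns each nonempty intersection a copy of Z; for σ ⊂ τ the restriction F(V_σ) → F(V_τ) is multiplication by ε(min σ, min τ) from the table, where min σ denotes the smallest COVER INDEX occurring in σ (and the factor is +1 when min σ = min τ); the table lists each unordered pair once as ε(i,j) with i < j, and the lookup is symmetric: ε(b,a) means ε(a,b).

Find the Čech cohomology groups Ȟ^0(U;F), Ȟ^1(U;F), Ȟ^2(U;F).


Ȟ^0 ≅ Z, Ȟ^1 ≅ 0, Ȟ^2 ≅ Z/2

nonempty intersections:
  V12={x7,x15,x28} V13={x23,x28,x31} V14={x17,x31,x32} V15={x3,x22,x32} V16={x3,x7,x33} V23={x4,x25,x28} V24={x6,x19,x27} V25={x6,x11,x25} V26={x7,x16,x19} V34={x2,x20,x31} V35={x10,x24,x25} V36={x20,x24,x26} V45={x6,x21,x32} V46={x1,x19,x20} V56={x3,x14,x24,x29}
  V123={x28} V126={x7} V134={x31} V145={x32} V156={x3} V235={x25} V245={x6} V246={x19} V346={x20} V356={x24}
C dims 6,15,10; δ0: rk 5, SNF 1^5; δ1: rk 10, SNF 1^9·2
Ȟ^0: (6−5)−0=1 ⇒ Z
Ȟ^1: (15−10)−5=0 ⇒ 0
Ȟ^2: (10−0)−10=0 plus torsion [2] ⇒ Z/2


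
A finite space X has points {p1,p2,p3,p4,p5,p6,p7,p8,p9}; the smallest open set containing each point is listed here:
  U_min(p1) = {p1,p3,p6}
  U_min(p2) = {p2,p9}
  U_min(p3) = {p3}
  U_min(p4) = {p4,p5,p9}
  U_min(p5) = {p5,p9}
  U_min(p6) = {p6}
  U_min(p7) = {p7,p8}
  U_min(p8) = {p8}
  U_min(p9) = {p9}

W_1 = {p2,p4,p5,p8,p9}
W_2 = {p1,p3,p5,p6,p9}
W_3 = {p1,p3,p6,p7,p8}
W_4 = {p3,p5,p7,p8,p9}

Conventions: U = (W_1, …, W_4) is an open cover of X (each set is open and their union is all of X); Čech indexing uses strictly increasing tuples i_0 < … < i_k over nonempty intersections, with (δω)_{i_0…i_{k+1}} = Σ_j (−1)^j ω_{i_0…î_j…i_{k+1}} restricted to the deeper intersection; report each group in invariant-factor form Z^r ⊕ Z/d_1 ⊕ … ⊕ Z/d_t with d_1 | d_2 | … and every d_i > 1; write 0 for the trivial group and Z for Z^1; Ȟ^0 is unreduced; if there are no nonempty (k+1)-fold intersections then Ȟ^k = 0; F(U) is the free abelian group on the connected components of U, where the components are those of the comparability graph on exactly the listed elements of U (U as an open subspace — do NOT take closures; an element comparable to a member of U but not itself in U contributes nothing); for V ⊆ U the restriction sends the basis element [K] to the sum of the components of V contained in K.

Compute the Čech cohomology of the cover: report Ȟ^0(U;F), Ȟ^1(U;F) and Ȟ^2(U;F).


Ȟ^0(U;F) ≅ Z^3, Ȟ^1(U;F) ≅ 0 and Ȟ^2(U;F) ≅ 0

intersection data:
  W12={p5,p9} W13={p8} W14={p5,p8,p9} W23={p1,p3,p6} W24={p3,p5,p9} W34={p3,p7,p8}
  W124={p5,p9} W134={p8} W234={p3}
components per intersection:
  W1: {p2,p4,p5,p9} {p8}
  W2: {p1,p3,p6} {p5,p9}
  W3: {p1,p3,p6} {p7,p8}
  W4: {p3} {p5,p9} {p7,p8}
  W12: {p5,p9}
  W13: {p8}
  W14: {p5,p9} {p8}
  W23: {p1,p3,p6}
  W24: {p3} {p5,p9}
  W34: {p3} {p7,p8}
  W124: {p5,p9}
  W134: {p8}
  W234: {p3}
C dims 9,9,3; δ0: rk 6, SNF 1^6; δ1: rk 3, SNF 1^3
Ȟ^0 = (9 − 6) − 0 = 3, so Ȟ^0 ≅ Z^3
Ȟ^1 = (9 − 3) − 6 = 0, so Ȟ^1 ≅ 0
Ȟ^2 = (3 − 0) − 3 = 0, so Ȟ^2 ≅ 0


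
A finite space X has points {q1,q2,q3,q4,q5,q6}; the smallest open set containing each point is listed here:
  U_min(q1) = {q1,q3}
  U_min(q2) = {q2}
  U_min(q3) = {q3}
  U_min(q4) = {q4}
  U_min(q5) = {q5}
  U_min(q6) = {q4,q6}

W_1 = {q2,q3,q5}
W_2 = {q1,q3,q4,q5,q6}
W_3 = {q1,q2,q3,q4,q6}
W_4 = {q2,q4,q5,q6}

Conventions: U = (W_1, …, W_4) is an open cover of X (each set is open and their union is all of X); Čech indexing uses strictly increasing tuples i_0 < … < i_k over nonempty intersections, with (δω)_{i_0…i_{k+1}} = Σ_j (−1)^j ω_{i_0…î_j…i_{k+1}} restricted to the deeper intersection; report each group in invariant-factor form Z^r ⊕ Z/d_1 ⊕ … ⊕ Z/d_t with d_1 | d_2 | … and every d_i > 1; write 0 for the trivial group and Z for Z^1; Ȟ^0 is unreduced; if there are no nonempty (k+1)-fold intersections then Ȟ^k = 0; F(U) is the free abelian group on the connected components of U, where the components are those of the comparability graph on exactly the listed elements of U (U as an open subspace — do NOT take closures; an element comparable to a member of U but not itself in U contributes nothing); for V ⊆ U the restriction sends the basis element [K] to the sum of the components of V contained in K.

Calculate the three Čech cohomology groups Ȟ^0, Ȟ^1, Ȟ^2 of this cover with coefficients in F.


cover nerve:
  W12={q3,q5} W13={q2,q3} W14={q2,q5} W23={q1,q3,q4,q6} W24={q4,q5,q6} W34={q2,q4,q6}
  W123={q3} W124={q5} W134={q2} W234={q4,q6}
components per intersection:
  W1: {q2} {q3} {q5}
  W2: {q1,q3} {q4,q6} {q5}
  W3: {q1,q3} {q2} {q4,q6}
  W4: {q2} {q4,q6} {q5}
  W12: {q3} {q5}
  W13: {q2} {q3}
  W14: {q2} {q5}
  W23: {q1,q3} {q4,q6}
  W24: {q4,q6} {q5}
  W34: {q2} {q4,q6}
  W123: {q3}
  W124: {q5}
  W134: {q2}
  W234: {q4,q6}
C dims 12,12,4; δ0: rk 8, SNF 1^8; δ1: rk 4, SNF 1^4
Ȟ^0: (12−8)−0=4 ⇒ Z^4
Ȟ^1: (12−4)−8=0 ⇒ 0
Ȟ^2: (4−0)−4=0 ⇒ 0

Ȟ^0 = Z^4,  Ȟ^1 = 0,  Ȟ^2 = 0


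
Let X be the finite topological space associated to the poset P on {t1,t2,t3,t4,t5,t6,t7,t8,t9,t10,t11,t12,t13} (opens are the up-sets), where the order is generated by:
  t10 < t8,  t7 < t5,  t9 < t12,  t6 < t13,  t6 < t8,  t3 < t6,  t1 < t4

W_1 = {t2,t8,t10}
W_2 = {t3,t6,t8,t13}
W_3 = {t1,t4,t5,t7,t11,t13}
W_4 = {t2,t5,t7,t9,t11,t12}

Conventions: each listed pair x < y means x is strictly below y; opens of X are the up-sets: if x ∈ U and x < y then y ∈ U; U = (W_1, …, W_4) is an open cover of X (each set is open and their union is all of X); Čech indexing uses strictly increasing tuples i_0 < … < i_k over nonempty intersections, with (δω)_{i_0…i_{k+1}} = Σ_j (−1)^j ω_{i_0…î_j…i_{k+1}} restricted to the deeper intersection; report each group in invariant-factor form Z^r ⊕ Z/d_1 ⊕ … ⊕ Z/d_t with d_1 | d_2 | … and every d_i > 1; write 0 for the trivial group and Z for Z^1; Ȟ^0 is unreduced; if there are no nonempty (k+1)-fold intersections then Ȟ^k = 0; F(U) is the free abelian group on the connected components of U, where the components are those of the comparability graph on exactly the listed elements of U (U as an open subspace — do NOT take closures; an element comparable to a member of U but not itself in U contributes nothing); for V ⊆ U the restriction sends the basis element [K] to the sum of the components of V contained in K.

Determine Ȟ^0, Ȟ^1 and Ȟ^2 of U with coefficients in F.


Ȟ^0 ≅ Z^6; Ȟ^1 ≅ 0; Ȟ^2 ≅ 0

nerve of the cover:
  W12={t8} W14={t2} W23={t13} W34={t5,t7,t11}
components per intersection:
  W1: {t2} {t8,t10}
  W2: {t3,t6,t8,t13}
  W3: {t1,t4} {t5,t7} {t11} {t13}
  W4: {t2} {t5,t7} {t9,t12} {t11}
  W12: {t8}
  W14: {t2}
  W23: {t13}
  W34: {t5,t7} {t11}
C dims 11,5; δ0: rk 5, SNF 1^5
Ȟ^0 = (11 − 5) − 0 = 6, so Ȟ^0 ≅ Z^6
Ȟ^1 = (5 − 0) − 5 = 0, so Ȟ^1 ≅ 0
Ȟ^2 = (0 − 0) − 0 = 0, so Ȟ^2 ≅ 0
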